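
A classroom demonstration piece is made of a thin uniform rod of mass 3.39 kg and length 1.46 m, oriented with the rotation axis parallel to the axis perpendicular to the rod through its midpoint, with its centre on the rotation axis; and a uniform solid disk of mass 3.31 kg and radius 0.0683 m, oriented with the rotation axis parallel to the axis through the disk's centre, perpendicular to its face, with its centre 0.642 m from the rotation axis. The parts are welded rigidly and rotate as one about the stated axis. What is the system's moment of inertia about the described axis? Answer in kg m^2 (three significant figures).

1.97

Thin rod: I_cm = (1/12)ML² = (1/12)(3.39)(1.46)² = 0.60218 kg m^2; axis through the centre, so I = 0.60218 kg m^2.
Solid disk: I_cm = (1/2)MR² = (1/2)(3.31)(0.0683)² = 0.0077204 kg m^2; centre at d = 0.642 m, so I = I_cm + Md² gives I = 0.0077204 + (3.31)(0.642)² = 1.372 kg m^2.
Total I = 0.60218 + 1.372 = 1.9742 kg m^2.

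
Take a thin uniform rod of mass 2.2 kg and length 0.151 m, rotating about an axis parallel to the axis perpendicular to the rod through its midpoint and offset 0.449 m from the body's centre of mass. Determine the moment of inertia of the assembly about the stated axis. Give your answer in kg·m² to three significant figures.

I_cm = (1/12)ML² = (1/12)(2.2)(0.151)² = 0.0041802 kg·m²; centre at d = 0.449 m, so the parallel axis theorem gives I = 0.0041802 + (2.2)(0.449)² = 0.4477 kg·m².

0.448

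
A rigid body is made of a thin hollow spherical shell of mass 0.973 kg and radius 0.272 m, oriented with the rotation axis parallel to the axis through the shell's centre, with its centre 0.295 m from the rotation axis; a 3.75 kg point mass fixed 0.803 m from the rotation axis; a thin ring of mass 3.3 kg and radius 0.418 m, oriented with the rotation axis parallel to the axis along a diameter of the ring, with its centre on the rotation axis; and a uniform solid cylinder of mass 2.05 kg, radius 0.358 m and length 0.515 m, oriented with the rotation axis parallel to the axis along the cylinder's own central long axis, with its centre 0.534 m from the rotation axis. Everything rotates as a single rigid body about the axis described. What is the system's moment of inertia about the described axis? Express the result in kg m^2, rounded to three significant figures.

3.55

Spherical shell: I_cm = (2/3)MR² = (2/3)(0.973)(0.272)² = 0.047991 kg m^2; centre at d = 0.295 m, so the parallel axis theorem gives I = 0.047991 + (0.973)(0.295)² = 0.13267 kg m^2.
Point mass: I_cm = 0; centre at d = 0.803 m, so the parallel axis theorem gives I = 0 + (3.75)(0.803)² = 2.418 kg m^2.
Thin ring: I_cm = (1/2)MR² = (1/2)(3.3)(0.418)² = 0.28829 kg m^2; axis through the centre, so I = 0.28829 kg m^2.
Solid cylinder: I_cm = (1/2)MR² = (1/2)(2.05)(0.358)² = 0.13137 kg m^2; centre at d = 0.534 m, so the parallel axis theorem gives I = 0.13137 + (2.05)(0.534)² = 0.71594 kg m^2.
Total I = 0.13267 + 2.418 + 0.28829 + 0.71594 = 3.5549 kg m^2.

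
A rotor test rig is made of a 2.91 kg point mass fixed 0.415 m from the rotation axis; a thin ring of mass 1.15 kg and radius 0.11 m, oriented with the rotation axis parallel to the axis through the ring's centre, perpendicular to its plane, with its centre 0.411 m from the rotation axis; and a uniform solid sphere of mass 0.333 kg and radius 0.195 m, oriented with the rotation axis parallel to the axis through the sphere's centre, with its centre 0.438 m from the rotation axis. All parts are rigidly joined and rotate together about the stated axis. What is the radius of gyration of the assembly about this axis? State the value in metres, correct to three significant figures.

0.421

Point mass: I_cm = 0; centre at d = 0.415 m, so I = I_cm + Md² gives I = 0 + (2.91)(0.415)² = 0.50117 kg·m².
Thin ring: I_cm = MR² = (1.15)(0.11)² = 0.013915 kg·m²; centre at d = 0.411 m, so I = I_cm + Md² gives I = 0.013915 + (1.15)(0.411)² = 0.20817 kg·m².
Solid sphere: I_cm = (2/5)MR² = (2/5)(0.333)(0.195)² = 0.0050649 kg·m²; centre at d = 0.438 m, so I = I_cm + Md² gives I = 0.0050649 + (0.333)(0.438)² = 0.068949 kg·m².
Total I = 0.7783 kg·m²; total mass M = 4.393 kg.
k = √(I/M) = √(0.7783/4.393) = 0.42091 m.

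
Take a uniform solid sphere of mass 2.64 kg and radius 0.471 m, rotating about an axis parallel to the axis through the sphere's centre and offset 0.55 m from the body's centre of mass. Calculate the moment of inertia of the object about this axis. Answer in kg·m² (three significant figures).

1.03

I_cm = (2/5)MR² = (2/5)(2.64)(0.471)² = 0.23426 kg·m²; centre at d = 0.55 m, so the parallel axis theorem gives I = 0.23426 + (2.64)(0.55)² = 1.0329 kg·m².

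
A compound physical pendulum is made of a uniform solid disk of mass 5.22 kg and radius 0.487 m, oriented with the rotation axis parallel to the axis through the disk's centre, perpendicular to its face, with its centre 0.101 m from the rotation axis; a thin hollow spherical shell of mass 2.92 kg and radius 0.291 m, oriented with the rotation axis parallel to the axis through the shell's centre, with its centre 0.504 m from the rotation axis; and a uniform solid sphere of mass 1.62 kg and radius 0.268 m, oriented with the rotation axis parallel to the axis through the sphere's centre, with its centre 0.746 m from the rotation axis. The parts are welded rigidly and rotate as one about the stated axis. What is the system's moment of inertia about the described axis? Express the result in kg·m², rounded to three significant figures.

2.53

Solid disk: I_cm = (1/2)MR² = (1/2)(5.22)(0.487)² = 0.61901 kg·m²; centre at d = 0.101 m, so I = I_cm + Md² gives I = 0.61901 + (5.22)(0.101)² = 0.67226 kg·m².
Spherical shell: I_cm = (2/3)MR² = (2/3)(2.92)(0.291)² = 0.16485 kg·m²; centre at d = 0.504 m, so I = I_cm + Md² gives I = 0.16485 + (2.92)(0.504)² = 0.90657 kg·m².
Solid sphere: I_cm = (2/5)MR² = (2/5)(1.62)(0.268)² = 0.046542 kg·m²; centre at d = 0.746 m, so I = I_cm + Md² gives I = 0.046542 + (1.62)(0.746)² = 0.9481 kg·m².
Total I = 0.67226 + 0.90657 + 0.9481 = 2.5269 kg·m².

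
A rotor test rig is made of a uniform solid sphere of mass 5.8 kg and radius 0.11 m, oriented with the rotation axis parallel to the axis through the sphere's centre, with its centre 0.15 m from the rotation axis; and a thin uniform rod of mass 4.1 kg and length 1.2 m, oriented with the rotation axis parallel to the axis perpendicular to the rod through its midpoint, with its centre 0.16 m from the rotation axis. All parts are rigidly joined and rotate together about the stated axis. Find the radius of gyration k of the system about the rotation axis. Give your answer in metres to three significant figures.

Solid sphere: I_cm = (2/5)MR² = (2/5)(5.8)(0.11)² = 0.028072 kg m^2; centre at d = 0.15 m, so the parallel axis theorem gives I = 0.028072 + (5.8)(0.15)² = 0.15857 kg m^2.
Thin rod: I_cm = (1/12)ML² = (1/12)(4.1)(1.2)² = 0.492 kg m^2; centre at d = 0.16 m, so the parallel axis theorem gives I = 0.492 + (4.1)(0.16)² = 0.59696 kg m^2.
Total I = 0.75553 kg m^2; total mass M = 9.9 kg.
k = √(I/M) = √(0.75553/9.9) = 0.27625 m.

0.276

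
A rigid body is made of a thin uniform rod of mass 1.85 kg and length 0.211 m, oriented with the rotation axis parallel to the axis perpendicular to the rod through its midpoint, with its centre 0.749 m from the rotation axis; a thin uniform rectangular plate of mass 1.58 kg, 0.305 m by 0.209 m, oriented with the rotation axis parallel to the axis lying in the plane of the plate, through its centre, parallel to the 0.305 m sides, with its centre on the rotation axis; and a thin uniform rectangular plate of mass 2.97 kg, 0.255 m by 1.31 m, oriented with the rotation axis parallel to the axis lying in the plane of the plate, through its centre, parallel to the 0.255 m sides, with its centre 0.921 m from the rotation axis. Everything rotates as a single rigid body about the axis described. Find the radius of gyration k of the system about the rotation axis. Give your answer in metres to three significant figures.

Thin rod: I_cm = (1/12)ML² = (1/12)(1.85)(0.211)² = 0.0068637 kg m²; centre at d = 0.749 m, so I = I_cm + Md² gives I = 0.0068637 + (1.85)(0.749)² = 1.0447 kg m².
Rectangular plate: I_cm = (1/12)Mb² = (1/12)(1.58)(0.209)² = 0.0057513 kg m²; axis through the centre, so I = 0.0057513 kg m².
Rectangular plate: I_cm = (1/12)Mb² = (1/12)(2.97)(1.31)² = 0.42473 kg m²; centre at d = 0.921 m, so I = I_cm + Md² gives I = 0.42473 + (2.97)(0.921)² = 2.944 kg m².
Total I = 3.9945 kg m²; total mass M = 6.4 kg.
k = √(I/M) = √(3.9945/6.4) = 0.79002 m.

0.790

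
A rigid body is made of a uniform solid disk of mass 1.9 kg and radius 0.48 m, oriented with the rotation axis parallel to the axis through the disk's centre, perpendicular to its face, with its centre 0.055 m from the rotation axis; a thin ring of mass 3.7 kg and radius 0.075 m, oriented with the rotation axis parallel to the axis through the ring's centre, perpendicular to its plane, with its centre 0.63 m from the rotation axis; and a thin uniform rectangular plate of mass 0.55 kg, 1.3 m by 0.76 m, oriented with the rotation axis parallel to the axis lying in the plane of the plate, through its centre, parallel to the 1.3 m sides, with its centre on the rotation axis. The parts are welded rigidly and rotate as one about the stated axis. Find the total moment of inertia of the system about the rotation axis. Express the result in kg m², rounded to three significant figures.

Solid disk: I_cm = (1/2)MR² = (1/2)(1.9)(0.48)² = 0.21888 kg m²; centre at d = 0.055 m, so the parallel axis theorem gives I = 0.21888 + (1.9)(0.055)² = 0.22463 kg m².
Thin ring: I_cm = MR² = (3.7)(0.075)² = 0.020813 kg m²; centre at d = 0.63 m, so the parallel axis theorem gives I = 0.020813 + (3.7)(0.63)² = 1.4893 kg m².
Rectangular plate: I_cm = (1/12)Mb² = (1/12)(0.55)(0.76)² = 0.026473 kg m²; axis through the centre, so I = 0.026473 kg m².
Total I = 0.22463 + 1.4893 + 0.026473 = 1.7404 kg m².

1.74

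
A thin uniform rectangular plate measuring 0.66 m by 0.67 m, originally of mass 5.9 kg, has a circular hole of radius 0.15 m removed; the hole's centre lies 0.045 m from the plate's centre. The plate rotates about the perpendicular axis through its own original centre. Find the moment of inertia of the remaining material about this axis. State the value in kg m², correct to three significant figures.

Unpierced body about its centre: I₀ = (1/12)M(a²+b²) = (1/12)(5.9)[(0.66)² + (0.67)²] = 0.43488 kg m².
The removed disk has mass m = M·πr²/(ab) = (5.9)·π(0.15)²/(0.66·0.67) = 0.94312 kg (same uniform areal density).
Its moment of inertia about the rotation axis (parallel-axis theorem): I_hole = (1/2)mr² + md² = (1/2)(0.94312)(0.15)² + (0.94312)(0.045)² = 0.01252 kg m².
Treating the hole as negative mass, I = I₀ − I_hole = 0.43488 − 0.01252 = 0.42236 kg m².

0.422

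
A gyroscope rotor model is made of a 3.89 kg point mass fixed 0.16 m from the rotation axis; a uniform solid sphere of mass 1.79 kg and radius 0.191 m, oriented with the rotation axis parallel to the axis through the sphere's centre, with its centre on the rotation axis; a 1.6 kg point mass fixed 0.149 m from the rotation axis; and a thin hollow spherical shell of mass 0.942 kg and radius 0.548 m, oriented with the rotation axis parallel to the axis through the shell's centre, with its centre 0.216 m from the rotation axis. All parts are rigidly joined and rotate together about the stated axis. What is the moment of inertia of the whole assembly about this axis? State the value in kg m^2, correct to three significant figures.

Point mass: I_cm = 0; centre at d = 0.16 m, so the parallel axis theorem gives I = 0 + (3.89)(0.16)² = 0.099584 kg m^2.
Solid sphere: I_cm = (2/5)MR² = (2/5)(1.79)(0.191)² = 0.02612 kg m^2; axis through the centre, so I = 0.02612 kg m^2.
Point mass: I_cm = 0; centre at d = 0.149 m, so the parallel axis theorem gives I = 0 + (1.6)(0.149)² = 0.035522 kg m^2.
Spherical shell: I_cm = (2/3)MR² = (2/3)(0.942)(0.548)² = 0.18859 kg m^2; centre at d = 0.216 m, so the parallel axis theorem gives I = 0.18859 + (0.942)(0.216)² = 0.23254 kg m^2.
Total I = 0.099584 + 0.02612 + 0.035522 + 0.23254 = 0.39377 kg m^2.

0.394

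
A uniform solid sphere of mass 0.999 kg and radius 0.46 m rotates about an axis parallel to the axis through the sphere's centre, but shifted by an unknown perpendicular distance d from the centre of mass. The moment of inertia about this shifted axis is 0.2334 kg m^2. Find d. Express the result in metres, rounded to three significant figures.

About the centre-of-mass axis, I_cm = (2/5)MR² = (2/5)(0.999)(0.46)² = 0.084555 kg m^2.
Parallel axis theorem: I = I_cm + Md², so Md² = 0.2334 − 0.084555 = 0.14884 kg m^2.
d = √(0.14884 / 0.999) = 0.386 m.

0.386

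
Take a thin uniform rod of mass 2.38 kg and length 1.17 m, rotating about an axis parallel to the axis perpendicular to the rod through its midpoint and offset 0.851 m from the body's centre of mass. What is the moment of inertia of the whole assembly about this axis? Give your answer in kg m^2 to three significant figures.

2.00

I_cm = (1/12)ML² = (1/12)(2.38)(1.17)² = 0.2715 kg m^2; centre at d = 0.851 m, so I = I_cm + Md² gives I = 0.2715 + (2.38)(0.851)² = 1.9951 kg m^2.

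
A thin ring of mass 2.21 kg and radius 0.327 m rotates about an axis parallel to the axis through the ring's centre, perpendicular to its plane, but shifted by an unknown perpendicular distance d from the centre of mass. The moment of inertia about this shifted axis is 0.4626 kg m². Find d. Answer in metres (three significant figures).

About the centre-of-mass axis, I_cm = MR² = (2.21)(0.327)² = 0.23631 kg m².
Parallel axis theorem: I = I_cm + Md², so Md² = 0.4626 − 0.23631 = 0.22629 kg m².
d = √(0.22629 / 2.21) = 0.31999 m.

0.320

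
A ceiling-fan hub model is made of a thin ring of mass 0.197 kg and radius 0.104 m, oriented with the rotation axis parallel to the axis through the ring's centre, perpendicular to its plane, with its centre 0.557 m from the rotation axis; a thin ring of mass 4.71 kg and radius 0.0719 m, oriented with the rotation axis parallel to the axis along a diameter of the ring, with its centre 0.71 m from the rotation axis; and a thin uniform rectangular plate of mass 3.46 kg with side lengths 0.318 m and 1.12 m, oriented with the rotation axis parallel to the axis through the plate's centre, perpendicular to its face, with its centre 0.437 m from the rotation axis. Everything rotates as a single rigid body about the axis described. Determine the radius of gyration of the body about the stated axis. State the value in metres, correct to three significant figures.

0.647

Thin ring: I_cm = MR² = (0.197)(0.104)² = 0.0021308 kg m^2; centre at d = 0.557 m, so the parallel axis theorem gives I = 0.0021308 + (0.197)(0.557)² = 0.06325 kg m^2.
Thin ring: I_cm = (1/2)MR² = (1/2)(4.71)(0.0719)² = 0.012174 kg m^2; centre at d = 0.71 m, so the parallel axis theorem gives I = 0.012174 + (4.71)(0.71)² = 2.3865 kg m^2.
Rectangular plate: I_cm = (1/12)M(a²+b²) = (1/12)(3.46)[(0.318)² + (1.12)²] = 0.39084 kg m^2; centre at d = 0.437 m, so the parallel axis theorem gives I = 0.39084 + (3.46)(0.437)² = 1.0516 kg m^2.
Total I = 3.5013 kg m^2; total mass M = 8.367 kg.
k = √(I/M) = √(3.5013/8.367) = 0.64689 m.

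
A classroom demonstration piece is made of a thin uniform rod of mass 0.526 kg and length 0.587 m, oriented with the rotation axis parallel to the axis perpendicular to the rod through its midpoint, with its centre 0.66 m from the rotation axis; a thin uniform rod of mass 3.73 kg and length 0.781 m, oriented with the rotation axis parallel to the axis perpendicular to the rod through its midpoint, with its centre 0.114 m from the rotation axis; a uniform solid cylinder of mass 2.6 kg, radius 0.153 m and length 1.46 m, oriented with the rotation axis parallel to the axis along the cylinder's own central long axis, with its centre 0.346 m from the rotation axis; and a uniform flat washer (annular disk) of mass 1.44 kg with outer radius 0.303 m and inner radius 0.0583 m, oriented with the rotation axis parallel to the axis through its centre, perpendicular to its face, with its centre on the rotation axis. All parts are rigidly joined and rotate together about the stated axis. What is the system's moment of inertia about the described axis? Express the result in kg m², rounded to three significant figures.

0.893

Thin rod: I_cm = (1/12)ML² = (1/12)(0.526)(0.587)² = 0.015104 kg m²; centre at d = 0.66 m, so I = I_cm + Md² gives I = 0.015104 + (0.526)(0.66)² = 0.24423 kg m².
Thin rod: I_cm = (1/12)ML² = (1/12)(3.73)(0.781)² = 0.1896 kg m²; centre at d = 0.114 m, so I = I_cm + Md² gives I = 0.1896 + (3.73)(0.114)² = 0.23807 kg m².
Solid cylinder: I_cm = (1/2)MR² = (1/2)(2.6)(0.153)² = 0.030432 kg m²; centre at d = 0.346 m, so I = I_cm + Md² gives I = 0.030432 + (2.6)(0.346)² = 0.34169 kg m².
Annular disk: I_cm = (1/2)M(R²+r²) = (1/2)(1.44)[(0.303)² + (0.0583)²] = 0.06855 kg m²; axis through the centre, so I = 0.06855 kg m².
Total I = 0.24423 + 0.23807 + 0.34169 + 0.06855 = 0.89254 kg m².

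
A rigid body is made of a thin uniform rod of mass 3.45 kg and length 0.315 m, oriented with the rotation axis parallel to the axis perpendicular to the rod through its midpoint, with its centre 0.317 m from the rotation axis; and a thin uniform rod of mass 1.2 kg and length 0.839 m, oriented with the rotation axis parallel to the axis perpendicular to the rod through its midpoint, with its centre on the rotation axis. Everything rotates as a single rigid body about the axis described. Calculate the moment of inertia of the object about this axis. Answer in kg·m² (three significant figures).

Thin rod: I_cm = (1/12)ML² = (1/12)(3.45)(0.315)² = 0.028527 kg·m²; centre at d = 0.317 m, so I = I_cm + Md² gives I = 0.028527 + (3.45)(0.317)² = 0.37521 kg·m².
Thin rod: I_cm = (1/12)ML² = (1/12)(1.2)(0.839)² = 0.070392 kg·m²; axis through the centre, so I = 0.070392 kg·m².
Total I = 0.37521 + 0.070392 = 0.44561 kg·m².

0.446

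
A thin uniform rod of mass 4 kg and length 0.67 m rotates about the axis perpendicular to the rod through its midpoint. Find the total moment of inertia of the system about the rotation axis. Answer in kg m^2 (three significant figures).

0.150

I_cm = (1/12)ML² = (1/12)(4)(0.67)² = 0.14963 kg m^2; axis through the centre, so I = 0.14963 kg m^2.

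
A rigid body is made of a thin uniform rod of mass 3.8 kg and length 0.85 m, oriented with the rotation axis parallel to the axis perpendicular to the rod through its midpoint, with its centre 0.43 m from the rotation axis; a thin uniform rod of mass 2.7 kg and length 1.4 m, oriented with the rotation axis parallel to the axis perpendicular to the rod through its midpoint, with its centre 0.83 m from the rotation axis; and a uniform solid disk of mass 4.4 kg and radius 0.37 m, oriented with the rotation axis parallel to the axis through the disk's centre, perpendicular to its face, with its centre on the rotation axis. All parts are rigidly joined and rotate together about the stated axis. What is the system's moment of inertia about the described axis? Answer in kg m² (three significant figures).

3.53

Thin rod: I_cm = (1/12)ML² = (1/12)(3.8)(0.85)² = 0.22879 kg m²; centre at d = 0.43 m, so I = I_cm + Md² gives I = 0.22879 + (3.8)(0.43)² = 0.93141 kg m².
Thin rod: I_cm = (1/12)ML² = (1/12)(2.7)(1.4)² = 0.441 kg m²; centre at d = 0.83 m, so I = I_cm + Md² gives I = 0.441 + (2.7)(0.83)² = 2.301 kg m².
Solid disk: I_cm = (1/2)MR² = (1/2)(4.4)(0.37)² = 0.30118 kg m²; axis through the centre, so I = 0.30118 kg m².
Total I = 0.93141 + 2.301 + 0.30118 = 3.5336 kg m².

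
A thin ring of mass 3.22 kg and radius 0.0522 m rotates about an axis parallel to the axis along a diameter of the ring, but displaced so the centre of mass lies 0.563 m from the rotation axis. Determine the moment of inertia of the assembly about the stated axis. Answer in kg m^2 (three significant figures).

I_cm = (1/2)MR² = (1/2)(3.22)(0.0522)² = 0.004387 kg m^2; centre at d = 0.563 m, so the parallel axis theorem gives I = 0.004387 + (3.22)(0.563)² = 1.025 kg m^2.

1.03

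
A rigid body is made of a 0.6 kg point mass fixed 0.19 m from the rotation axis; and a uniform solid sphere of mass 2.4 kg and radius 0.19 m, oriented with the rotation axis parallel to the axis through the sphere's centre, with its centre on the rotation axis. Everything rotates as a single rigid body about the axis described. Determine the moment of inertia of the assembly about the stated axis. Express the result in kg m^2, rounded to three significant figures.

Point mass: I_cm = 0; centre at d = 0.19 m, so the parallel axis theorem gives I = 0 + (0.6)(0.19)² = 0.02166 kg m^2.
Solid sphere: I_cm = (2/5)MR² = (2/5)(2.4)(0.19)² = 0.034656 kg m^2; axis through the centre, so I = 0.034656 kg m^2.
Total I = 0.02166 + 0.034656 = 0.056316 kg m^2.

0.0563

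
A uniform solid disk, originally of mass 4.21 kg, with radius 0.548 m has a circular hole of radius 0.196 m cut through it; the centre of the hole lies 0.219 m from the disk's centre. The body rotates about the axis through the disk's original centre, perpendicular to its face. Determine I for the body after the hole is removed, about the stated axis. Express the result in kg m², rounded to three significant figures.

Unpierced body about its centre: I₀ = (1/2)MR² = (1/2)(4.21)(0.548)² = 0.63214 kg m².
The removed disk has mass m = M·(r/R)² = (4.21)(0.196/0.548)² = 0.53856 kg (same uniform areal density).
Its moment of inertia about the rotation axis (parallel-axis theorem): I_hole = (1/2)mr² + md² = (1/2)(0.53856)(0.196)² + (0.53856)(0.219)² = 0.036174 kg m².
Treating the hole as negative mass, I = I₀ − I_hole = 0.63214 − 0.036174 = 0.59597 kg m².

0.596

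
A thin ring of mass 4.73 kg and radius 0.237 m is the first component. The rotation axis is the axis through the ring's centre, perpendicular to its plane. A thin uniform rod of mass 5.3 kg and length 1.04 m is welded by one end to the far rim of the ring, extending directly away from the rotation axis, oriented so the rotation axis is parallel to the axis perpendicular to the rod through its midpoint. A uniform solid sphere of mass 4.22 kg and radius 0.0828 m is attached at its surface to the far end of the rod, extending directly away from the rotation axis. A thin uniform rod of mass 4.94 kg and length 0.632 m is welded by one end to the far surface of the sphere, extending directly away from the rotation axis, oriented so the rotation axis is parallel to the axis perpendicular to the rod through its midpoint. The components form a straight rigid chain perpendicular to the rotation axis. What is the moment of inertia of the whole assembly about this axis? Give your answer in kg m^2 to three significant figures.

Thin ring: I_cm = MR² = (4.73)(0.237)² = 0.26568 kg m^2; axis through the centre, so I = 0.26568 kg m^2.
Thin rod: I_cm = (1/12)ML² = (1/12)(5.3)(1.04)² = 0.47771 kg m^2; centre at d = 0.237 + 0.52 = 0.757 m, so the parallel axis theorem gives I = 0.47771 + (5.3)(0.757)² = 3.5149 kg m^2.
Solid sphere: I_cm = (2/5)MR² = (2/5)(4.22)(0.0828)² = 0.011573 kg m^2; centre at d = 0.237 + 0.52 + 0.52 + 0.0828 = 1.3598 m, so the parallel axis theorem gives I = 0.011573 + (4.22)(1.3598)² = 7.8146 kg m^2.
Thin rod: I_cm = (1/12)ML² = (1/12)(4.94)(0.632)² = 0.16443 kg m^2; centre at d = 0.237 + 0.52 + 0.52 + 0.0828 + 0.0828 + 0.316 = 1.7586 m, so the parallel axis theorem gives I = 0.16443 + (4.94)(1.7586)² = 15.442 kg m^2.
Total I = 0.26568 + 3.5149 + 7.8146 + 15.442 = 27.037 kg m^2.

27.0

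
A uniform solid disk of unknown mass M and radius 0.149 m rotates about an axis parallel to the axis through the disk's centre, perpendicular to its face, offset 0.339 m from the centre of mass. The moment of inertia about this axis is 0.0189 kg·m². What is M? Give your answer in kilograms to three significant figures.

0.150

I = I_cm + Md² = (1/2)MR² + Md² = M·[0.5·(0.149)² + (0.339)²] = M·0.12602.
So M = 0.0189 / 0.12602 = 0.14997 kg.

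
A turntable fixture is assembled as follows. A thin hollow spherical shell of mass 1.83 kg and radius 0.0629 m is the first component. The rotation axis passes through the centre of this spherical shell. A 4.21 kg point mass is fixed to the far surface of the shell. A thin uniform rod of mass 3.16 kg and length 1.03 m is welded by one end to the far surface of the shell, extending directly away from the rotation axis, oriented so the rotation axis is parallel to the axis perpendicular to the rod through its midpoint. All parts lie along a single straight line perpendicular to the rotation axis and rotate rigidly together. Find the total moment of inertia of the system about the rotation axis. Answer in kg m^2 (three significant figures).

Spherical shell: I_cm = (2/3)MR² = (2/3)(1.83)(0.0629)² = 0.0048268 kg m^2; axis through the centre, so I = 0.0048268 kg m^2.
Point mass: I_cm = 0; centre at d = 0.0629 m, so the parallel axis theorem gives I = 0 + (4.21)(0.0629)² = 0.016656 kg m^2.
Thin rod: I_cm = (1/12)ML² = (1/12)(3.16)(1.03)² = 0.27937 kg m^2; centre at d = 0.0629 + 0.515 = 0.5779 m, so the parallel axis theorem gives I = 0.27937 + (3.16)(0.5779)² = 1.3347 kg m^2.
Total I = 0.0048268 + 0.016656 + 1.3347 = 1.3562 kg m^2.

1.36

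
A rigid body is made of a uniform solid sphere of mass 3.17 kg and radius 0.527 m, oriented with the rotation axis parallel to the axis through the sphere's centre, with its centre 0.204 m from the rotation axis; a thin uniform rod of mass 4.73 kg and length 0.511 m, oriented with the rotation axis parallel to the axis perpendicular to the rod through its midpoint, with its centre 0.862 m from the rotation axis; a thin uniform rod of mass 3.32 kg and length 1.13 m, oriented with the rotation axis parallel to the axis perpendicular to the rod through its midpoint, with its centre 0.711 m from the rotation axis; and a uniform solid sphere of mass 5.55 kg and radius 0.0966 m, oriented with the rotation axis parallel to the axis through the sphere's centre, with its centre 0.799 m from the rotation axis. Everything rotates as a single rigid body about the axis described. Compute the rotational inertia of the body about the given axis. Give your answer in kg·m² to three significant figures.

9.70

Solid sphere: I_cm = (2/5)MR² = (2/5)(3.17)(0.527)² = 0.35216 kg·m²; centre at d = 0.204 m, so I = I_cm + Md² gives I = 0.35216 + (3.17)(0.204)² = 0.48408 kg·m².
Thin rod: I_cm = (1/12)ML² = (1/12)(4.73)(0.511)² = 0.10293 kg·m²; centre at d = 0.862 m, so I = I_cm + Md² gives I = 0.10293 + (4.73)(0.862)² = 3.6175 kg·m².
Thin rod: I_cm = (1/12)ML² = (1/12)(3.32)(1.13)² = 0.35328 kg·m²; centre at d = 0.711 m, so I = I_cm + Md² gives I = 0.35328 + (3.32)(0.711)² = 2.0316 kg·m².
Solid sphere: I_cm = (2/5)MR² = (2/5)(5.55)(0.0966)² = 0.020716 kg·m²; centre at d = 0.799 m, so I = I_cm + Md² gives I = 0.020716 + (5.55)(0.799)² = 3.5638 kg·m².
Total I = 0.48408 + 3.6175 + 2.0316 + 3.5638 = 9.6971 kg·m².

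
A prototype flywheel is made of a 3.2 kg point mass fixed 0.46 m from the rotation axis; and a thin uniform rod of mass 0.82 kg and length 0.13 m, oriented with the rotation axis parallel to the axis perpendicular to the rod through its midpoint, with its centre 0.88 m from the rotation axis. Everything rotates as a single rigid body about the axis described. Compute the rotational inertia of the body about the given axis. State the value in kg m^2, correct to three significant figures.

1.31

Point mass: I_cm = 0; centre at d = 0.46 m, so I = I_cm + Md² gives I = 0 + (3.2)(0.46)² = 0.67712 kg m^2.
Thin rod: I_cm = (1/12)ML² = (1/12)(0.82)(0.13)² = 0.0011548 kg m^2; centre at d = 0.88 m, so I = I_cm + Md² gives I = 0.0011548 + (0.82)(0.88)² = 0.63616 kg m^2.
Total I = 0.67712 + 0.63616 = 1.3133 kg m^2.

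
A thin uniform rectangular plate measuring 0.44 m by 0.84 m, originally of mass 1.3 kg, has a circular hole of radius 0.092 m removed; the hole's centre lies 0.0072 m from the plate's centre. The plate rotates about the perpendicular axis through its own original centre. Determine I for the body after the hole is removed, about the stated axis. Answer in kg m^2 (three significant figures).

0.0970

Unpierced body about its centre: I₀ = (1/12)M(a²+b²) = (1/12)(1.3)[(0.44)² + (0.84)²] = 0.097413 kg m^2.
The removed disk has mass m = M·πr²/(ab) = (1.3)·π(0.092)²/(0.44·0.84) = 0.093527 kg (same uniform areal density).
Its moment of inertia about the rotation axis (parallel-axis theorem): I_hole = (1/2)mr² + md² = (1/2)(0.093527)(0.092)² + (0.093527)(0.0072)² = 0.00040065 kg m^2.
Treating the hole as negative mass, I = I₀ − I_hole = 0.097413 − 0.00040065 = 0.097013 kg m^2.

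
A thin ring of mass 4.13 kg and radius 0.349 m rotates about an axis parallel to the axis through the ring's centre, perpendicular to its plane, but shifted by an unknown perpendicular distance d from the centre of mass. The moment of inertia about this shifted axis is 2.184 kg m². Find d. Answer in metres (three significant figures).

0.638

About the centre-of-mass axis, I_cm = MR² = (4.13)(0.349)² = 0.50304 kg m².
Parallel axis theorem: I = I_cm + Md², so Md² = 2.184 − 0.50304 = 1.681 kg m².
d = √(1.681 / 4.13) = 0.63798 m.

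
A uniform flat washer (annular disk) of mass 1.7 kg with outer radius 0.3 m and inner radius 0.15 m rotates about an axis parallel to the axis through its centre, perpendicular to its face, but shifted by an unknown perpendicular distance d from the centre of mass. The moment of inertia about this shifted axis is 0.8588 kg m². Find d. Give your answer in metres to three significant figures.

0.670

About the centre-of-mass axis, I_cm = (1/2)M(R²+r²) = (1/2)(1.7)[(0.3)² + (0.15)²] = 0.095625 kg m².
Parallel axis theorem: I = I_cm + Md², so Md² = 0.8588 − 0.095625 = 0.76318 kg m².
d = √(0.76318 / 1.7) = 0.67002 m.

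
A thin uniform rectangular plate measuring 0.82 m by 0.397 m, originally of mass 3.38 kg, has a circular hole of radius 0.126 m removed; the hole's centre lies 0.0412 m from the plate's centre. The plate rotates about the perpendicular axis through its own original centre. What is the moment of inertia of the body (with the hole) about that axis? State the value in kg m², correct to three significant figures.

Unpierced body about its centre: I₀ = (1/12)M(a²+b²) = (1/12)(3.38)[(0.82)² + (0.397)²] = 0.23379 kg m².
The removed disk has mass m = M·πr²/(ab) = (3.38)·π(0.126)²/(0.82·0.397) = 0.51785 kg (same uniform areal density).
Its moment of inertia about the rotation axis (parallel-axis theorem): I_hole = (1/2)mr² + md² = (1/2)(0.51785)(0.126)² + (0.51785)(0.0412)² = 0.0049897 kg m².
Treating the hole as negative mass, I = I₀ − I_hole = 0.23379 − 0.0049897 = 0.2288 kg m².

0.229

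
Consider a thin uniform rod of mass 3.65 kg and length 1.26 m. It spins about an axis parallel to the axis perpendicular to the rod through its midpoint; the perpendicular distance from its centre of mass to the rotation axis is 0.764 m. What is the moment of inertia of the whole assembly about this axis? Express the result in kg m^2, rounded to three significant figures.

2.61

I_cm = (1/12)ML² = (1/12)(3.65)(1.26)² = 0.4829 kg m^2; centre at d = 0.764 m, so I = I_cm + Md² gives I = 0.4829 + (3.65)(0.764)² = 2.6134 kg m^2.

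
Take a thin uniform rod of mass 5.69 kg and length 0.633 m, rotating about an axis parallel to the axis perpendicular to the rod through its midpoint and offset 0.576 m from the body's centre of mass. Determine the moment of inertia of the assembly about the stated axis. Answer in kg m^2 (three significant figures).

I_cm = (1/12)ML² = (1/12)(5.69)(0.633)² = 0.18999 kg m^2; centre at d = 0.576 m, so I = I_cm + Md² gives I = 0.18999 + (5.69)(0.576)² = 2.0778 kg m^2.

2.08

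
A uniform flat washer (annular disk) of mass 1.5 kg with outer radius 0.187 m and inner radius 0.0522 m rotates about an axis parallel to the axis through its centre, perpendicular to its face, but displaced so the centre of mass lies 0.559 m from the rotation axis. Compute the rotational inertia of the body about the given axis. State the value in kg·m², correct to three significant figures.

I_cm = (1/2)M(R²+r²) = (1/2)(1.5)[(0.187)² + (0.0522)²] = 0.02827 kg·m²; centre at d = 0.559 m, so I = I_cm + Md² gives I = 0.02827 + (1.5)(0.559)² = 0.49699 kg·m².

0.497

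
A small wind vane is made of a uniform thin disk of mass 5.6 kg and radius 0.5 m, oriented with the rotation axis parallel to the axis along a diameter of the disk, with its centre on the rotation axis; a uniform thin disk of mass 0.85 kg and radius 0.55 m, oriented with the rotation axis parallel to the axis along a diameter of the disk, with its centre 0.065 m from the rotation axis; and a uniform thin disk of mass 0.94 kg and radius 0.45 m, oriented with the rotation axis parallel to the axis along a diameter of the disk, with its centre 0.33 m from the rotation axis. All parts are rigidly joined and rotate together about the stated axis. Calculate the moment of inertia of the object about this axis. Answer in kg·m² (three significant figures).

Thin disk: I_cm = (1/4)MR² = (1/4)(5.6)(0.5)² = 0.35 kg·m²; axis through the centre, so I = 0.35 kg·m².
Thin disk: I_cm = (1/4)MR² = (1/4)(0.85)(0.55)² = 0.064281 kg·m²; centre at d = 0.065 m, so the parallel axis theorem gives I = 0.064281 + (0.85)(0.065)² = 0.067873 kg·m².
Thin disk: I_cm = (1/4)MR² = (1/4)(0.94)(0.45)² = 0.047587 kg·m²; centre at d = 0.33 m, so the parallel axis theorem gives I = 0.047587 + (0.94)(0.33)² = 0.14995 kg·m².
Total I = 0.35 + 0.067873 + 0.14995 = 0.56783 kg·m².

0.568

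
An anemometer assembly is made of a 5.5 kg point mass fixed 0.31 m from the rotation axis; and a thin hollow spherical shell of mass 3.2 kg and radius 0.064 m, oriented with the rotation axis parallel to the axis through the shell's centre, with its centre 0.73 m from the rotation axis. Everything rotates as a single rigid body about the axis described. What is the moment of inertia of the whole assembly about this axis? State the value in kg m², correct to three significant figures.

2.24

Point mass: I_cm = 0; centre at d = 0.31 m, so I = I_cm + Md² gives I = 0 + (5.5)(0.31)² = 0.52855 kg m².
Spherical shell: I_cm = (2/3)MR² = (2/3)(3.2)(0.064)² = 0.0087381 kg m²; centre at d = 0.73 m, so I = I_cm + Md² gives I = 0.0087381 + (3.2)(0.73)² = 1.714 kg m².
Total I = 0.52855 + 1.714 = 2.2426 kg m².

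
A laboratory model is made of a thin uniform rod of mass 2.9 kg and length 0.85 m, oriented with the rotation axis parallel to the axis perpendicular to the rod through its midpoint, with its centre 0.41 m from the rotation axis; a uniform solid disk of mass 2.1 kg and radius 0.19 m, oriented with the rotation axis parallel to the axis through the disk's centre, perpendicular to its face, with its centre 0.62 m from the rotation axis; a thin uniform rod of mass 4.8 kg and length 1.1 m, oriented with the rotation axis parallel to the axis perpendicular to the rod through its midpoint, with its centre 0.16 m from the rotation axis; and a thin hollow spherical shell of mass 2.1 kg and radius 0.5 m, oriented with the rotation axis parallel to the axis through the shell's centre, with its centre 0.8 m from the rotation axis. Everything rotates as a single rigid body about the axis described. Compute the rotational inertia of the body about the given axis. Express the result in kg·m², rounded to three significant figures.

3.81

Thin rod: I_cm = (1/12)ML² = (1/12)(2.9)(0.85)² = 0.1746 kg·m²; centre at d = 0.41 m, so I = I_cm + Md² gives I = 0.1746 + (2.9)(0.41)² = 0.66209 kg·m².
Solid disk: I_cm = (1/2)MR² = (1/2)(2.1)(0.19)² = 0.037905 kg·m²; centre at d = 0.62 m, so I = I_cm + Md² gives I = 0.037905 + (2.1)(0.62)² = 0.84515 kg·m².
Thin rod: I_cm = (1/12)ML² = (1/12)(4.8)(1.1)² = 0.484 kg·m²; centre at d = 0.16 m, so I = I_cm + Md² gives I = 0.484 + (4.8)(0.16)² = 0.60688 kg·m².
Spherical shell: I_cm = (2/3)MR² = (2/3)(2.1)(0.5)² = 0.35 kg·m²; centre at d = 0.8 m, so I = I_cm + Md² gives I = 0.35 + (2.1)(0.8)² = 1.694 kg·m².
Total I = 0.66209 + 0.84515 + 0.60688 + 1.694 = 3.8081 kg·m².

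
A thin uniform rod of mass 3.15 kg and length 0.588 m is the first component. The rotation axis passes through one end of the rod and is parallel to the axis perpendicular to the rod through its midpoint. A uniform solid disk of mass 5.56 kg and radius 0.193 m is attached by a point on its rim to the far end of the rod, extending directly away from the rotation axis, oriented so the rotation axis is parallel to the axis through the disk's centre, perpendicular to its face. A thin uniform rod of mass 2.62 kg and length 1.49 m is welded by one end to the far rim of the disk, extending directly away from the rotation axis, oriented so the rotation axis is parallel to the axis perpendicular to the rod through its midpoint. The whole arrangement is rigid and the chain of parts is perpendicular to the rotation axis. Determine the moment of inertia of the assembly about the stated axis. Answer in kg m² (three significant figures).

12.1

Thin rod: I_cm = (1/12)ML² = (1/12)(3.15)(0.588)² = 0.090758 kg m²; centre at d = 0.294 m, so I = I_cm + Md² gives I = 0.090758 + (3.15)(0.294)² = 0.36303 kg m².
Solid disk: I_cm = (1/2)MR² = (1/2)(5.56)(0.193)² = 0.10355 kg m²; centre at d = 0.294 + 0.294 + 0.193 = 0.781 m, so I = I_cm + Md² gives I = 0.10355 + (5.56)(0.781)² = 3.4949 kg m².
Thin rod: I_cm = (1/12)ML² = (1/12)(2.62)(1.49)² = 0.48472 kg m²; centre at d = 0.294 + 0.294 + 0.193 + 0.193 + 0.745 = 1.719 m, so I = I_cm + Md² gives I = 0.48472 + (2.62)(1.719)² = 8.2267 kg m².
Total I = 0.36303 + 3.4949 + 8.2267 = 12.085 kg m².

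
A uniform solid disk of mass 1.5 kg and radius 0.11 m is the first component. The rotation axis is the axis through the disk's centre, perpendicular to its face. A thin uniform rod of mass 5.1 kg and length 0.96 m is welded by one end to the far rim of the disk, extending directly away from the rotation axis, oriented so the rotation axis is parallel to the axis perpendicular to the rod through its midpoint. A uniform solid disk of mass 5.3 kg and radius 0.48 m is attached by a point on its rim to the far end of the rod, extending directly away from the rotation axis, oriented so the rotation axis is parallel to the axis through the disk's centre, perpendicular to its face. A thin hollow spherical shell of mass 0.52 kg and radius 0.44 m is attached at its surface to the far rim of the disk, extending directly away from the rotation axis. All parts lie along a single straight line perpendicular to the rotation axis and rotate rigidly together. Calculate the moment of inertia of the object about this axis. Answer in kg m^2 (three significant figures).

Solid disk: I_cm = (1/2)MR² = (1/2)(1.5)(0.11)² = 0.009075 kg m^2; axis through the centre, so I = 0.009075 kg m^2.
Thin rod: I_cm = (1/12)ML² = (1/12)(5.1)(0.96)² = 0.39168 kg m^2; centre at d = 0.11 + 0.48 = 0.59 m, so I = I_cm + Md² gives I = 0.39168 + (5.1)(0.59)² = 2.167 kg m^2.
Solid disk: I_cm = (1/2)MR² = (1/2)(5.3)(0.48)² = 0.61056 kg m^2; centre at d = 0.11 + 0.48 + 0.48 + 0.48 = 1.55 m, so I = I_cm + Md² gives I = 0.61056 + (5.3)(1.55)² = 13.344 kg m^2.
Spherical shell: I_cm = (2/3)MR² = (2/3)(0.52)(0.44)² = 0.067115 kg m^2; centre at d = 0.11 + 0.48 + 0.48 + 0.48 + 0.48 + 0.44 = 2.47 m, so I = I_cm + Md² gives I = 0.067115 + (0.52)(2.47)² = 3.2396 kg m^2.
Total I = 0.009075 + 2.167 + 13.344 + 3.2396 = 18.759 kg m^2.

18.8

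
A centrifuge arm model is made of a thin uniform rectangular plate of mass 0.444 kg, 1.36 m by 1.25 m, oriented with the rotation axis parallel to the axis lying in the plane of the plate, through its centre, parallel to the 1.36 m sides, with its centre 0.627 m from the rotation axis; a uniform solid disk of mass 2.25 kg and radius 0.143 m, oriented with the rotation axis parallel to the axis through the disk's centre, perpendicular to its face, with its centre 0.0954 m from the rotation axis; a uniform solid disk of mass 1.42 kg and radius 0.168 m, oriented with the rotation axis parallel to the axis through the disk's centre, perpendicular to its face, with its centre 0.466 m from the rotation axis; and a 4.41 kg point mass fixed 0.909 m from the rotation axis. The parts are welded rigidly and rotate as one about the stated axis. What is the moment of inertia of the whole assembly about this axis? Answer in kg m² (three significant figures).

4.25

Rectangular plate: I_cm = (1/12)Mb² = (1/12)(0.444)(1.25)² = 0.057812 kg m²; centre at d = 0.627 m, so the parallel axis theorem gives I = 0.057812 + (0.444)(0.627)² = 0.23236 kg m².
Solid disk: I_cm = (1/2)MR² = (1/2)(2.25)(0.143)² = 0.023005 kg m²; centre at d = 0.0954 m, so the parallel axis theorem gives I = 0.023005 + (2.25)(0.0954)² = 0.043483 kg m².
Solid disk: I_cm = (1/2)MR² = (1/2)(1.42)(0.168)² = 0.020039 kg m²; centre at d = 0.466 m, so the parallel axis theorem gives I = 0.020039 + (1.42)(0.466)² = 0.3284 kg m².
Point mass: I_cm = 0; centre at d = 0.909 m, so the parallel axis theorem gives I = 0 + (4.41)(0.909)² = 3.6439 kg m².
Total I = 0.23236 + 0.043483 + 0.3284 + 3.6439 = 4.2481 kg m².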